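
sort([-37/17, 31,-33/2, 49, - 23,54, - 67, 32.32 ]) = [ - 67, - 23, - 33/2, - 37/17 , 31,32.32,49,54]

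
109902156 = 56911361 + 52990795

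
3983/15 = 3983/15 = 265.53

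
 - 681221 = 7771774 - 8452995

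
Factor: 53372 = 2^2 *11^1 * 1213^1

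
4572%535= 292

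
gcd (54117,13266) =9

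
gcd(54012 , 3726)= 6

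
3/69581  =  3/69581= 0.00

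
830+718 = 1548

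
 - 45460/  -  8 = 11365/2 =5682.50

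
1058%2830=1058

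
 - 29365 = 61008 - 90373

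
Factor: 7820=2^2*5^1*  17^1 * 23^1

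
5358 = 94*57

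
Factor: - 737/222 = - 2^(- 1)*3^( - 1)*11^1*37^(- 1 )*67^1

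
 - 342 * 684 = - 233928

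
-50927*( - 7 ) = 356489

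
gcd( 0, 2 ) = 2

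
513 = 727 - 214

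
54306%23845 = 6616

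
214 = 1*214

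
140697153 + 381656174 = 522353327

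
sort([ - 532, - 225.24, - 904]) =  [ - 904,-532, - 225.24]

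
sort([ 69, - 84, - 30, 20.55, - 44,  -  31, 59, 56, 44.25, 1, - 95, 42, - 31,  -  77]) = [ - 95, - 84, - 77, - 44, -31, - 31, - 30, 1, 20.55, 42,44.25, 56, 59, 69]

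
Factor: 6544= 2^4*409^1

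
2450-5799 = - 3349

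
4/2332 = 1/583 = 0.00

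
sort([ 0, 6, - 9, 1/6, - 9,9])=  [-9, - 9,0, 1/6,6,9]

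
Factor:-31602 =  - 2^1 * 3^1*23^1*229^1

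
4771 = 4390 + 381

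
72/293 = 72/293  =  0.25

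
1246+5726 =6972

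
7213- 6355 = 858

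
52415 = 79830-27415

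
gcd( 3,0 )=3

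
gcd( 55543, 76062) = 1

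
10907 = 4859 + 6048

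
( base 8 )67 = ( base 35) 1k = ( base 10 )55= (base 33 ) 1M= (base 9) 61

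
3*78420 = 235260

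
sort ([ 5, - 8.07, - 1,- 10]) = [ - 10,-8.07, - 1 , 5]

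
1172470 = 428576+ 743894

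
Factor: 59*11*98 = 63602  =  2^1 * 7^2 * 11^1  *59^1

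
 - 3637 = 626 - 4263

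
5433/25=5433/25= 217.32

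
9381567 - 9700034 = - 318467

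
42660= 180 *237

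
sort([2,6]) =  [ 2, 6] 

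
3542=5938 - 2396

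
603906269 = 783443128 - 179536859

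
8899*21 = 186879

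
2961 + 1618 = 4579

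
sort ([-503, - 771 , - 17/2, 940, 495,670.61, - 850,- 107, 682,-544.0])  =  [- 850, - 771,-544.0, -503, - 107, - 17/2, 495, 670.61, 682, 940] 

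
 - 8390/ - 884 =4195/442 = 9.49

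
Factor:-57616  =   - 2^4*13^1*277^1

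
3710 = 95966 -92256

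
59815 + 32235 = 92050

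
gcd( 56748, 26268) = 12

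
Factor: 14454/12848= 9/8 = 2^( - 3 )*3^2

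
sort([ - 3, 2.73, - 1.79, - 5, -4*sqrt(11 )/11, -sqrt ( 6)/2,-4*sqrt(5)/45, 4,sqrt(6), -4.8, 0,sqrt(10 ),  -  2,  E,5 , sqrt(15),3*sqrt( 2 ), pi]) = [ - 5, -4.8, - 3, - 2,-1.79, - sqrt(6)/2, -4*sqrt(11)/11,  -  4*sqrt( 5)/45,0,  sqrt( 6),E,2.73,pi,sqrt(10 ),sqrt( 15 ),4,3 *sqrt(2),5]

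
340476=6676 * 51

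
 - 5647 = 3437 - 9084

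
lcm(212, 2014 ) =4028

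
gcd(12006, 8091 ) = 261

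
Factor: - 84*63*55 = -291060 = - 2^2*3^3*5^1*7^2 * 11^1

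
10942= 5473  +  5469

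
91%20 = 11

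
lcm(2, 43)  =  86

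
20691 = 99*209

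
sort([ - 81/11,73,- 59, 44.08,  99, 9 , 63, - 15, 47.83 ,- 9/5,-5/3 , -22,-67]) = [- 67, - 59 ,- 22,-15, - 81/11, - 9/5,- 5/3 , 9,  44.08,47.83, 63,73, 99]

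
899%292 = 23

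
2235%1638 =597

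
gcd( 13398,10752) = 42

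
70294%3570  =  2464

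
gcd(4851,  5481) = 63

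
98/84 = 7/6 = 1.17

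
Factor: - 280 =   -  2^3*5^1*7^1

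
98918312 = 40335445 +58582867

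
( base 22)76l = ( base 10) 3541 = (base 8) 6725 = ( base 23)6FM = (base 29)463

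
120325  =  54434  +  65891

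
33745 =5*6749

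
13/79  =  13/79 = 0.16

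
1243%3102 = 1243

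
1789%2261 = 1789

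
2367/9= 263 = 263.00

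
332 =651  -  319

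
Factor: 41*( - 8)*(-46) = 2^4*23^1*41^1 = 15088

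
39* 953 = 37167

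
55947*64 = 3580608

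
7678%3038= 1602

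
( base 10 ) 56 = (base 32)1o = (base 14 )40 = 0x38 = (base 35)1L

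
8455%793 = 525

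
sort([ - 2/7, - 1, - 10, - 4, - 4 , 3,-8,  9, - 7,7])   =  [-10,-8, - 7, - 4, - 4, - 1, - 2/7, 3,7,9 ]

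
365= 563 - 198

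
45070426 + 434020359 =479090785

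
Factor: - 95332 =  - 2^2*23833^1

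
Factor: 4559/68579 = 47/707= 7^( - 1 )*47^1*101^( - 1 )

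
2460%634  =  558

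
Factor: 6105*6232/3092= 9511590/773 = 2^1*3^1 * 5^1*11^1 * 19^1*  37^1 *41^1 * 773^(  -  1 )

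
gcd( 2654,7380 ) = 2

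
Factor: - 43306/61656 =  - 2^( - 2)*3^(-1 )*7^ ( - 1)  *59^1 = - 59/84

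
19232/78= 9616/39 =246.56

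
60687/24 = 20229/8 = 2528.62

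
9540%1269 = 657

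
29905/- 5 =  - 5981/1 =- 5981.00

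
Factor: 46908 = 2^2*3^2*1303^1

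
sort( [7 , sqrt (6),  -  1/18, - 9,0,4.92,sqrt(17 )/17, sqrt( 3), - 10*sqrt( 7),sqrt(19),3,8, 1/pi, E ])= [ - 10*sqrt( 7), -9, - 1/18, 0, sqrt(17 ) /17,1/pi, sqrt( 3 ) , sqrt(6), E,3,sqrt( 19),4.92, 7,8 ]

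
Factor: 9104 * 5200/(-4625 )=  - 1893632/185 = -2^8*5^ (-1 )*13^1 * 37^ ( - 1 )*569^1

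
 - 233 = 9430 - 9663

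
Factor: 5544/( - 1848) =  - 3^1 = -  3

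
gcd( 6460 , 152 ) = 76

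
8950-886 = 8064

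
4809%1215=1164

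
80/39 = 80/39 = 2.05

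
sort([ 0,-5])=[ - 5, 0]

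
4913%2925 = 1988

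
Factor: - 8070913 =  - 8070913^1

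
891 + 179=1070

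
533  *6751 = 3598283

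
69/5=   69/5 = 13.80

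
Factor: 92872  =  2^3  *13^1*19^1*47^1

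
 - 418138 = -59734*7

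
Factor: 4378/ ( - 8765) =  - 2^1*5^( - 1)*11^1*199^1 * 1753^(-1) 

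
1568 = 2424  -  856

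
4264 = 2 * 2132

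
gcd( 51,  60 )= 3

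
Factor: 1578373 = 419^1*3767^1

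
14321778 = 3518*4071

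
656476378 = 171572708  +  484903670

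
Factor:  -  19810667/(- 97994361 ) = 3^(- 1 )*41^1*73^1* 839^( - 1)*6619^1 * 38933^(-1)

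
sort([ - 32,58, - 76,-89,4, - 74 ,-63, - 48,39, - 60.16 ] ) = [-89,-76 , - 74, - 63,  -  60.16,-48, - 32,4,  39, 58 ] 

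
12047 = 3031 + 9016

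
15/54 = 5/18 =0.28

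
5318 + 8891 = 14209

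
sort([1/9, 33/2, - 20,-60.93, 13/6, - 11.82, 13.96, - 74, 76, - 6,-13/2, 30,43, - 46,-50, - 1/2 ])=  [  -  74, - 60.93, - 50, - 46, - 20, - 11.82, - 13/2, - 6, - 1/2,1/9,13/6, 13.96, 33/2,  30, 43, 76 ] 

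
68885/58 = 1187 + 39/58 =1187.67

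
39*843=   32877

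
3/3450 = 1/1150= 0.00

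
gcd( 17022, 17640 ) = 6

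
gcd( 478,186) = 2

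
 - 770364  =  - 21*36684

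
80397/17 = 80397/17 = 4729.24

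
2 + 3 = 5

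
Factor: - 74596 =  - 2^2*17^1 * 1097^1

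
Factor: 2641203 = 3^2*293467^1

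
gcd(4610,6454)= 922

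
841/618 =1 + 223/618 = 1.36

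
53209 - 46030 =7179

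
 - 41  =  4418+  - 4459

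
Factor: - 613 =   -  613^1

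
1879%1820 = 59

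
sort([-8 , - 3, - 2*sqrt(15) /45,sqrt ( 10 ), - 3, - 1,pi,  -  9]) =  [ - 9,-8, - 3,-3,-1,-2 * sqrt(15) /45,  pi, sqrt(10 ) ]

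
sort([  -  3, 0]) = [- 3,0 ] 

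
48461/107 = 48461/107 = 452.91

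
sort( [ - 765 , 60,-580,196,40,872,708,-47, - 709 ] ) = [ - 765, - 709, - 580, - 47,40, 60, 196,708,872]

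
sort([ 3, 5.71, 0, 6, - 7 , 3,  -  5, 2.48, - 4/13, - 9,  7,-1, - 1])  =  [ - 9 , - 7, - 5 , - 1, - 1, - 4/13,0,2.48, 3,3,5.71,6 , 7]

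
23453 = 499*47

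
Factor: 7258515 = 3^1*5^1* 11^1*43991^1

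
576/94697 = 576/94697 =0.01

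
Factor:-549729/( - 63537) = 3^1*17^1*3593^1 * 21179^( - 1) = 183243/21179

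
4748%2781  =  1967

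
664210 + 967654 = 1631864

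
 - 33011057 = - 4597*7181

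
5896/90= 2948/45= 65.51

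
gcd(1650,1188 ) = 66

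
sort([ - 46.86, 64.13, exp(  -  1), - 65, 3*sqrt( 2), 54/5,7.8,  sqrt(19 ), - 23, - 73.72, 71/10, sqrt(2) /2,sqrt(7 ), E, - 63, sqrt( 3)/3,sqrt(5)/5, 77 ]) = [-73.72,-65, - 63, -46.86,-23,  exp(-1), sqrt(5 )/5, sqrt ( 3 )/3, sqrt(2)/2 , sqrt(7 ),E, 3*sqrt( 2),sqrt(19), 71/10, 7.8, 54/5, 64.13,77]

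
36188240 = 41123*880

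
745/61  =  745/61= 12.21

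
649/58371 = 649/58371 = 0.01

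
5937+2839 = 8776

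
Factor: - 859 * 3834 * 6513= - 21449953278 = - 2^1 * 3^4 * 13^1 * 71^1*167^1*859^1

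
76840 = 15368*5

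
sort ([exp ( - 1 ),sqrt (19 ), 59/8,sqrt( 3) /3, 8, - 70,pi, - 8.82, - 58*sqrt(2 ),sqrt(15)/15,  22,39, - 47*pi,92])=[ - 47*pi, -58*sqrt (2), - 70,- 8.82,  sqrt( 15 ) /15,  exp ( - 1),  sqrt(3 ) /3,pi,sqrt(19 ),  59/8,8,22 , 39,  92]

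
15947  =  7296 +8651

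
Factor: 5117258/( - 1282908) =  - 2^( - 1) * 3^( - 1)*11^( - 1) *43^1*157^1 *379^1*9719^(- 1 ) = - 2558629/641454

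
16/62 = 8/31  =  0.26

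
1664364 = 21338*78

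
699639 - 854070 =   -  154431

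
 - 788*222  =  -174936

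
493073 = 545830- 52757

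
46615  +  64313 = 110928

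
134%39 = 17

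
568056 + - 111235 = 456821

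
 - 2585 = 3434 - 6019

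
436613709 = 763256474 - 326642765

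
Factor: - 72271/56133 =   -  3^ (-6 )*7^( - 1)*11^(  -  1 )*72271^1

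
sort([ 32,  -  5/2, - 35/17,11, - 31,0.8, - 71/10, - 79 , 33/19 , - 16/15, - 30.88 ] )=[ - 79, - 31, - 30.88,  -  71/10,-5/2,-35/17, - 16/15,0.8,33/19,11,32]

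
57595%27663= 2269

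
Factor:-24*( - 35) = 2^3 *3^1*5^1*7^1= 840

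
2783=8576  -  5793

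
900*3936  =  3542400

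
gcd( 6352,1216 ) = 16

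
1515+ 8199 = 9714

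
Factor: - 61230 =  - 2^1 *3^1*5^1 * 13^1*157^1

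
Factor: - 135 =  - 3^3*5^1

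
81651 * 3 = 244953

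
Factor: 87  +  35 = 2^1 *61^1 = 122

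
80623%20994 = 17641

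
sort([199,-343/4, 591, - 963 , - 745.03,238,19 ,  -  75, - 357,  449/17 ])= [ - 963 , - 745.03, -357, - 343/4 , - 75, 19 , 449/17,  199,  238, 591 ] 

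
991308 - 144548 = 846760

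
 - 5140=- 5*1028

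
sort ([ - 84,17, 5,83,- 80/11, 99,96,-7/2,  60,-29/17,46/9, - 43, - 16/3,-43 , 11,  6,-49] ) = [ - 84,  -  49 ,- 43, -43,-80/11, - 16/3 ,-7/2, - 29/17, 5,46/9, 6, 11,17 , 60 , 83,96,  99]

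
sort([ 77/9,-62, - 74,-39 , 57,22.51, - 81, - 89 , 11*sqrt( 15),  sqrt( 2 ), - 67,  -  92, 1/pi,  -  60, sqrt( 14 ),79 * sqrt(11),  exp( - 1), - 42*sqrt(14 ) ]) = [-42*sqrt(14) , - 92, - 89, - 81,  -  74, - 67, - 62,  -  60 , -39,1/pi, exp(  -  1), sqrt(2 ), sqrt (14 ),77/9, 22.51, 11*sqrt( 15), 57,79*sqrt(11)]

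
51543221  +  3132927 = 54676148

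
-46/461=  - 1 + 415/461 = - 0.10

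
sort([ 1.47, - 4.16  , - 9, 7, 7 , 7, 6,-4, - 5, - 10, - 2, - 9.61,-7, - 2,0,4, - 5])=[ - 10, - 9.61,- 9,-7, - 5, - 5 ,-4.16, - 4, - 2, - 2, 0,1.47,4, 6, 7,7, 7]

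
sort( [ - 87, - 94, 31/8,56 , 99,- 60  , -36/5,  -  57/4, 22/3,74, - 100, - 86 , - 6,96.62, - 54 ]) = [ - 100, - 94,-87 , - 86, - 60, - 54, - 57/4, - 36/5, - 6, 31/8,22/3,56,74, 96.62 , 99]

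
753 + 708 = 1461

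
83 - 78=5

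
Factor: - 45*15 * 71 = - 3^3*5^2*71^1= - 47925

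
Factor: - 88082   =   - 2^1 * 44041^1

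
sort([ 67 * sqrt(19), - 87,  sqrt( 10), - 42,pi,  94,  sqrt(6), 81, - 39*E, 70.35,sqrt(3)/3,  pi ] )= [ - 39*E, - 87, - 42, sqrt(3)/3, sqrt( 6),pi,pi,sqrt( 10 ),70.35,  81,94,67*sqrt(19)]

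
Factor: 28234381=7^1*4033483^1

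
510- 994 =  - 484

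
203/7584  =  203/7584 = 0.03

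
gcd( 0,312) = 312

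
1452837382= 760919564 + 691917818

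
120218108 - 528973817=  -  408755709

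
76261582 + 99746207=176007789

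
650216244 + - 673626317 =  - 23410073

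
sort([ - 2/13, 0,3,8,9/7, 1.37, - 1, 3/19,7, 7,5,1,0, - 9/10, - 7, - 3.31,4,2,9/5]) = [ - 7, - 3.31, - 1 , - 9/10 ,  -  2/13,0, 0,3/19,1, 9/7, 1.37,9/5,2,3, 4,5,7,7,8]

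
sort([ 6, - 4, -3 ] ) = [ - 4, - 3,6]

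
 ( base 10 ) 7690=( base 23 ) ec8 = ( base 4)1320022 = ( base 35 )69p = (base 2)1111000001010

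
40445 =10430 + 30015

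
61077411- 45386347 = 15691064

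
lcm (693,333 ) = 25641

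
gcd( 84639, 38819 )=1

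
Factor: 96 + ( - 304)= - 2^4*13^1= - 208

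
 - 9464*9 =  - 85176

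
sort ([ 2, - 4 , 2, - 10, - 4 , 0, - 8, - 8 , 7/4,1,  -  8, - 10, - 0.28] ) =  [ - 10, - 10,-8, - 8,- 8, - 4, - 4,  -  0.28, 0, 1,7/4, 2,2]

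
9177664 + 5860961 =15038625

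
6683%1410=1043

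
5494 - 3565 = 1929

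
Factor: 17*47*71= 17^1*47^1*71^1 = 56729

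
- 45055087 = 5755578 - 50810665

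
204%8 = 4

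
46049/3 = 46049/3= 15349.67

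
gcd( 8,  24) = 8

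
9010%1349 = 916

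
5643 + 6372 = 12015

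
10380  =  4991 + 5389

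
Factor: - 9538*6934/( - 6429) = 66136492/6429 = 2^2*3^( - 1)*19^1*251^1*2143^ ( - 1)*3467^1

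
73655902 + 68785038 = 142440940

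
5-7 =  - 2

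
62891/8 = 62891/8 =7861.38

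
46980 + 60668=107648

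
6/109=6/109= 0.06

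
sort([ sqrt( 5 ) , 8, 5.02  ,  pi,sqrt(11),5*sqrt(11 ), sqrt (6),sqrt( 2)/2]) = [ sqrt(2 )/2, sqrt(5 ), sqrt(6),pi,sqrt(11), 5.02,8,5*sqrt(11 ) ]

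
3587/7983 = 3587/7983 = 0.45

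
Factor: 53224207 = 53224207^1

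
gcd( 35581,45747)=5083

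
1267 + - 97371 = - 96104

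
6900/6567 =2300/2189 = 1.05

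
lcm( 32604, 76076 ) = 228228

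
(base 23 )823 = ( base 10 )4281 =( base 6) 31453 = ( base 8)10271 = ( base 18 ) d3f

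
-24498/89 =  - 276 + 66/89 = - 275.26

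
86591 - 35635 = 50956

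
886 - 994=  - 108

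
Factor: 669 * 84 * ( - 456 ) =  - 25625376 = -2^5 * 3^3*7^1*19^1*223^1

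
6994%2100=694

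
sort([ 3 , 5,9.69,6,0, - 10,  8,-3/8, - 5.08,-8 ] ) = [- 10 , - 8, - 5.08,-3/8,0,3, 5,6,8, 9.69 ]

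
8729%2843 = 200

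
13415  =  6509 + 6906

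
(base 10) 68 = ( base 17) 40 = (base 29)2a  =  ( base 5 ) 233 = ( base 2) 1000100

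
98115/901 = 108 + 807/901=108.90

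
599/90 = 599/90 = 6.66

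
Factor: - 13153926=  - 2^1*3^1* 593^1*3697^1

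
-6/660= - 1/110 = -  0.01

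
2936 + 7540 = 10476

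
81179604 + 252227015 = 333406619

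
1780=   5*356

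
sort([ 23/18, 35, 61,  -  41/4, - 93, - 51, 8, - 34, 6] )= [ - 93, - 51, - 34, - 41/4, 23/18,6, 8 , 35, 61]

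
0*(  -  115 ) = 0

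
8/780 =2/195 = 0.01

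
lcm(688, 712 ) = 61232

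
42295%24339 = 17956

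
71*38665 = 2745215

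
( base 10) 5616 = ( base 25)8og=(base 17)1276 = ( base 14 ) 2092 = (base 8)12760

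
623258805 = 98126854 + 525131951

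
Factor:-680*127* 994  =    -  85841840 = -  2^4 * 5^1*7^1*17^1* 71^1 * 127^1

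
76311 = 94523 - 18212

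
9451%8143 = 1308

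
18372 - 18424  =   - 52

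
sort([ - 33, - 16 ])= [ -33, - 16]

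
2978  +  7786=10764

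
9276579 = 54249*171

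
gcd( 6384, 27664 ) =2128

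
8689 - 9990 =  - 1301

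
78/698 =39/349 = 0.11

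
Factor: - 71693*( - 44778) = 2^1 * 3^1*17^1*439^1*71693^1 = 3210269154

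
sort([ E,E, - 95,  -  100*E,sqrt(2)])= [ - 100*E, - 95,sqrt (2), E,E]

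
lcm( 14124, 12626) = 833316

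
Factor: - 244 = - 2^2*61^1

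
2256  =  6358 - 4102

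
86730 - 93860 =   -  7130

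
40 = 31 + 9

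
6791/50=6791/50 = 135.82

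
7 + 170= 177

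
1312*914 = 1199168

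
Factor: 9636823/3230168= 2^( - 3)*7^1*179^1*199^ ( - 1 ) *2029^( -1 )*7691^1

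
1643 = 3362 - 1719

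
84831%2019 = 33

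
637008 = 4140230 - 3503222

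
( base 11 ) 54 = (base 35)1o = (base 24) 2b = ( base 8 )73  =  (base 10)59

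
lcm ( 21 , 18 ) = 126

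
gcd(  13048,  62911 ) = 1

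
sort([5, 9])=[5, 9]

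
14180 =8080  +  6100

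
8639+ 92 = 8731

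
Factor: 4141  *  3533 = 14630153 = 41^1*101^1*3533^1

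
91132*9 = 820188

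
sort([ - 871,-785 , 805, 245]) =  [  -  871,  -  785 , 245, 805]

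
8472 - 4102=4370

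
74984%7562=6926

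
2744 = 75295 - 72551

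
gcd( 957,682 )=11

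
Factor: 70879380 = 2^2*3^1*5^1*11^2*13^1*751^1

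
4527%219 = 147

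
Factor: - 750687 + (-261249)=-1011936 = - 2^5*3^1 * 83^1 * 127^1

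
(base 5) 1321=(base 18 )bd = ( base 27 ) 7M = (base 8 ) 323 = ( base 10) 211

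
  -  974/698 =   -  2 + 211/349=- 1.40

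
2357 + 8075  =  10432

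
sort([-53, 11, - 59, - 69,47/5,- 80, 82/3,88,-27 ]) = [ - 80, - 69,-59 , - 53,- 27, 47/5 , 11, 82/3,  88] 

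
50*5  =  250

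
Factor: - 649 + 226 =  - 3^2*47^1 = - 423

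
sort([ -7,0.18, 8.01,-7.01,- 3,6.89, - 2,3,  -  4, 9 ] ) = [ - 7.01, - 7, - 4,- 3, - 2,0.18,  3, 6.89,  8.01, 9 ] 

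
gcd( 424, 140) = 4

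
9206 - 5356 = 3850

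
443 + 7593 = 8036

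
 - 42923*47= -2017381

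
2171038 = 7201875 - 5030837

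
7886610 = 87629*90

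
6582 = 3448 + 3134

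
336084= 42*8002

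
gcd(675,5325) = 75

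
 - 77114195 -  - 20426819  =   - 56687376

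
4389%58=39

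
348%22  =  18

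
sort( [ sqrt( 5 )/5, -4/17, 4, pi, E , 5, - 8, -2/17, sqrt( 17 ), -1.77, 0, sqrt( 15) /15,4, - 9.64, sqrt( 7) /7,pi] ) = [ - 9.64, - 8, - 1.77, - 4/17, - 2/17, 0, sqrt(15) /15,sqrt( 7)/7,sqrt( 5 ) /5,E,pi, pi, 4, 4,sqrt(17 ), 5]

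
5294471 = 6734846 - 1440375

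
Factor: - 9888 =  - 2^5*3^1*103^1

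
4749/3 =1583=1583.00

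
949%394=161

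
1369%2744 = 1369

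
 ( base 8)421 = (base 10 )273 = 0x111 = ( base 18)f3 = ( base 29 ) 9C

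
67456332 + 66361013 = 133817345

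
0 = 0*(-3274)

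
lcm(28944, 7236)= 28944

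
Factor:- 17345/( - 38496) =2^( - 5)*3^ ( - 1)*5^1*401^(  -  1 )*3469^1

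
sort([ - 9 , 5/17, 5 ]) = [ - 9, 5/17, 5] 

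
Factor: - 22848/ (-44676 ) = 2^4*3^(- 1 )*7^1*73^( - 1)  =  112/219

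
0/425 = 0 = 0.00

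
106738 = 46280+60458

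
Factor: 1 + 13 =2^1 * 7^1 = 14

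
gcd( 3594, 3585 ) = 3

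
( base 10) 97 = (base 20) 4h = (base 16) 61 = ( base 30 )37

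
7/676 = 7/676 = 0.01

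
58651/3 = 58651/3 = 19550.33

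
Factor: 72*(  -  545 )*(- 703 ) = 27585720 =2^3*3^2*5^1*19^1 *37^1*109^1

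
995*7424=7386880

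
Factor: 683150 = 2^1*5^2*13^1 *1051^1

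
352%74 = 56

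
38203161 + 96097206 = 134300367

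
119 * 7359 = 875721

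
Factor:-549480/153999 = - 2^3 * 3^( - 1 )*5^1 * 19^1 * 71^( - 1) = - 760/213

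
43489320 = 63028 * 690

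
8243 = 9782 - 1539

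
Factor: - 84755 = -5^1*11^1*23^1*67^1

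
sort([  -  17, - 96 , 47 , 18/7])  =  [ -96, - 17, 18/7,47] 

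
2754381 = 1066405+1687976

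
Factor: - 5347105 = - 5^1*1069421^1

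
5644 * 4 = 22576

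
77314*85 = 6571690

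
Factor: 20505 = 3^1 * 5^1 * 1367^1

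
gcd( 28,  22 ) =2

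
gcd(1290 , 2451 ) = 129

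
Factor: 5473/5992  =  2^ ( - 3 )*7^( - 1) * 13^1 *107^( - 1 )*421^1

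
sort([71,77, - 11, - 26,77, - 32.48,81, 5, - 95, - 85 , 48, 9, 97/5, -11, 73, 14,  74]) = [ - 95, - 85,-32.48, - 26 , - 11, - 11,5,9, 14, 97/5, 48 , 71,73 , 74, 77, 77, 81 ]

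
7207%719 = 17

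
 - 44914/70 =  - 22457/35 = - 641.63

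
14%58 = 14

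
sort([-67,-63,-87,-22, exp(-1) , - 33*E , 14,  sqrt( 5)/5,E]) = [  -  33*E, - 87, - 67,-63, - 22, exp( - 1),sqrt( 5 ) /5,E, 14]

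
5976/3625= 5976/3625 = 1.65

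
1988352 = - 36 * (  -  55232 ) 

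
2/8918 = 1/4459 = 0.00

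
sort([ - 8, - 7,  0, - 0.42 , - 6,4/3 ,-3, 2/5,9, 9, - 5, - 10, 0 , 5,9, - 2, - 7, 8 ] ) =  [-10, - 8,-7, -7, - 6 , - 5, - 3,-2, - 0.42, 0, 0, 2/5, 4/3,5, 8, 9, 9, 9]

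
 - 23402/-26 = 900+1/13  =  900.08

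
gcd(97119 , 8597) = 1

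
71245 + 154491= 225736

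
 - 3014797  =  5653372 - 8668169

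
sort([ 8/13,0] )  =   [ 0,8/13 ]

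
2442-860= 1582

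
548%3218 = 548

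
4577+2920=7497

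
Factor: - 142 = - 2^1 *71^1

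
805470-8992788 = - 8187318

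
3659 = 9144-5485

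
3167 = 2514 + 653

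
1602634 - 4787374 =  - 3184740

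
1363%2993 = 1363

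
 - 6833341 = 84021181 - 90854522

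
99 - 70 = 29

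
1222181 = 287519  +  934662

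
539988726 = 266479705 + 273509021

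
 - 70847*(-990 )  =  70138530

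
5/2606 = 5/2606  =  0.00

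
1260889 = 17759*71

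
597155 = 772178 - 175023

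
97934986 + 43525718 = 141460704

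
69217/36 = 1922 + 25/36 = 1922.69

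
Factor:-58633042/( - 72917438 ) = 29316521/36458719= 11^(-1 )*13^1*701^1*3217^1*3314429^(  -  1)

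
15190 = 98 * 155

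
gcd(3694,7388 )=3694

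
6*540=3240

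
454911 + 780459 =1235370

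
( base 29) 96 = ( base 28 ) 9F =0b100001011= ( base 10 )267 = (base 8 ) 413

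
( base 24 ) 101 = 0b1001000001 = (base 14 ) 2d3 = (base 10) 577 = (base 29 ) jq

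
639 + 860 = 1499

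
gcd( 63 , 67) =1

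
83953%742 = 107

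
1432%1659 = 1432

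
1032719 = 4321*239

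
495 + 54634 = 55129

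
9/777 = 3/259  =  0.01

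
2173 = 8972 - 6799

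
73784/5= 14756  +  4/5= 14756.80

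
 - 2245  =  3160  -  5405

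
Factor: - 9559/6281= -11^1 * 79^1*571^ ( - 1 ) = - 869/571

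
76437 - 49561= 26876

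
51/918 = 1/18 = 0.06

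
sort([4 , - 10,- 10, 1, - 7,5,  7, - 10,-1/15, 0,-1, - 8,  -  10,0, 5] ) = [ - 10, - 10,-10,-10 , - 8 ,  -  7,-1, - 1/15,0, 0, 1 , 4 , 5, 5,  7]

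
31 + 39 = 70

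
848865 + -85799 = 763066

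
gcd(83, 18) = 1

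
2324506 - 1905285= 419221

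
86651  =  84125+2526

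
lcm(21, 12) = 84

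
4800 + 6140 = 10940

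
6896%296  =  88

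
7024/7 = 7024/7 =1003.43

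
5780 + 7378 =13158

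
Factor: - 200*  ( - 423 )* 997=84346200 =2^3*3^2*5^2*47^1*997^1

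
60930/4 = 15232  +  1/2 = 15232.50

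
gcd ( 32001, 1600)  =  1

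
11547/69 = 3849/23 = 167.35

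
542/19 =28 + 10/19 = 28.53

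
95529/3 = 31843=31843.00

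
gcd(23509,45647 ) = 1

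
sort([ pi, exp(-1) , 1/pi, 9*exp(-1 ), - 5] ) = [-5, 1/pi, exp( - 1),pi,9*exp( - 1 )] 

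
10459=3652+6807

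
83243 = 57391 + 25852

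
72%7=2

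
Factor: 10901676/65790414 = 1816946/10965069 =2^1*3^(- 2 )*53^1*61^1 * 137^( - 1)*281^1 * 8893^ ( - 1 ) 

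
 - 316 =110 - 426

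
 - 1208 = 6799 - 8007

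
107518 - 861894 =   -  754376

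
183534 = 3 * 61178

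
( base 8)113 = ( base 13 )5A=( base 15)50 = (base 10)75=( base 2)1001011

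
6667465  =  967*6895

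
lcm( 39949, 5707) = 39949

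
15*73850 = 1107750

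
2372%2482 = 2372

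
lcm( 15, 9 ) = 45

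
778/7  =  778/7 =111.14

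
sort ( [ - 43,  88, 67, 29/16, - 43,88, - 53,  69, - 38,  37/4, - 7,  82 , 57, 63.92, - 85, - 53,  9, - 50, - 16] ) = [ - 85, - 53, - 53, - 50,-43, - 43,-38, - 16, - 7,29/16, 9,37/4,  57,63.92,67,69, 82 , 88,88]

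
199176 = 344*579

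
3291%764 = 235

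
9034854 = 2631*3434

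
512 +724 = 1236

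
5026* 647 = 3251822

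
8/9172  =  2/2293 =0.00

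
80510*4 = 322040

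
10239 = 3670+6569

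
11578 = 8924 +2654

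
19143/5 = 19143/5 = 3828.60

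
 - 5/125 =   -  1 + 24/25 = - 0.04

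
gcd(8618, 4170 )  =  278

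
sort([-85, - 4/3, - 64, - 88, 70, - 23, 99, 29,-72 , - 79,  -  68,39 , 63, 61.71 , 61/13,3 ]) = [ - 88, - 85,-79, - 72, - 68, - 64, - 23, - 4/3, 3, 61/13, 29, 39, 61.71, 63, 70, 99 ] 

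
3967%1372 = 1223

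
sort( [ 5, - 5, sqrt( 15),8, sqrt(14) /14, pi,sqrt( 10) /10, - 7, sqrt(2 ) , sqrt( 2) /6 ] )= [ - 7, - 5, sqrt(2 ) /6, sqrt(14 )/14, sqrt( 10)/10, sqrt( 2), pi, sqrt( 15 ),  5,  8]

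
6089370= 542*11235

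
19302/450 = 42 + 67/75 = 42.89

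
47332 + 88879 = 136211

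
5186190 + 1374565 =6560755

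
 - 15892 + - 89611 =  - 105503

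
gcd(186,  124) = 62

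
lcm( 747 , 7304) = 65736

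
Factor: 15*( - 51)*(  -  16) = 2^4*3^2*5^1  *17^1 = 12240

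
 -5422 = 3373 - 8795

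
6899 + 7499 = 14398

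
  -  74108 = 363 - 74471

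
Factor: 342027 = 3^2 *7^1*61^1 * 89^1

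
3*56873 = 170619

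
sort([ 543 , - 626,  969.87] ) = [ - 626,543,969.87]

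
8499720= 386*22020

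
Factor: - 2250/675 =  - 10/3= - 2^1*3^( -1) * 5^1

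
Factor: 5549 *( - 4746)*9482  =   - 2^2*3^1*7^1* 11^1*31^1*113^1*179^1*431^1 = - 249713723028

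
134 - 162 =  -28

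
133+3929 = 4062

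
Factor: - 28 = -2^2*7^1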